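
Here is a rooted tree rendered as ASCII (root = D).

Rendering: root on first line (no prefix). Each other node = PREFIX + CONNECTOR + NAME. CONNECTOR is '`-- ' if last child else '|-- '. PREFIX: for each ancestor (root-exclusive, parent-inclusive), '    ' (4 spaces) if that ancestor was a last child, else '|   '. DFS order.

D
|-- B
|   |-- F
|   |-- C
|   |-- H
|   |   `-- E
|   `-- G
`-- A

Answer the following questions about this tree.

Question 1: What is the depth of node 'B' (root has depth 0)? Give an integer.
Path from root to B: D -> B
Depth = number of edges = 1

Answer: 1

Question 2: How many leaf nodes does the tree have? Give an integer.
Leaves (nodes with no children): A, C, E, F, G

Answer: 5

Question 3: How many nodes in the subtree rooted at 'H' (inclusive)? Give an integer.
Answer: 2

Derivation:
Subtree rooted at H contains: E, H
Count = 2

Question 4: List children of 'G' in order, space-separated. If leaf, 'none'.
Node G's children (from adjacency): (leaf)

Answer: none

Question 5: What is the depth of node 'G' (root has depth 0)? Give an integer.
Answer: 2

Derivation:
Path from root to G: D -> B -> G
Depth = number of edges = 2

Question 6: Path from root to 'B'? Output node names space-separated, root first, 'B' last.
Answer: D B

Derivation:
Walk down from root: D -> B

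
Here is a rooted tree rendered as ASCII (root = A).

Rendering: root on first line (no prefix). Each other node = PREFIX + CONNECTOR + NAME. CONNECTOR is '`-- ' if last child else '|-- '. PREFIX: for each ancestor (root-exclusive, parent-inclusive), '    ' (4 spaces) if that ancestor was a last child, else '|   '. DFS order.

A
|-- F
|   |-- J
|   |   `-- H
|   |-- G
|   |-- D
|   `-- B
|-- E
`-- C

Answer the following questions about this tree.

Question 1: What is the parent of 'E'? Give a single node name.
Answer: A

Derivation:
Scan adjacency: E appears as child of A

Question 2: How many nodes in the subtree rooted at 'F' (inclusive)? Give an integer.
Answer: 6

Derivation:
Subtree rooted at F contains: B, D, F, G, H, J
Count = 6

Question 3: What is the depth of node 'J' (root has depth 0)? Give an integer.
Answer: 2

Derivation:
Path from root to J: A -> F -> J
Depth = number of edges = 2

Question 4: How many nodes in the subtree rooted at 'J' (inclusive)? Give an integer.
Subtree rooted at J contains: H, J
Count = 2

Answer: 2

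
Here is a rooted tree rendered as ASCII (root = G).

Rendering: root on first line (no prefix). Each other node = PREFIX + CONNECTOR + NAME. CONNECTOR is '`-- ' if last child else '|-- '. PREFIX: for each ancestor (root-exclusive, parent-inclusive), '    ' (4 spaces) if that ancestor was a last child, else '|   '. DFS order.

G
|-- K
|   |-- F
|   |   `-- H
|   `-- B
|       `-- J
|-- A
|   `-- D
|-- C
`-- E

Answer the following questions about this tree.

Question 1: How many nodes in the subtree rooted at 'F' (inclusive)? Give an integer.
Answer: 2

Derivation:
Subtree rooted at F contains: F, H
Count = 2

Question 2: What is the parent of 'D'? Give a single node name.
Scan adjacency: D appears as child of A

Answer: A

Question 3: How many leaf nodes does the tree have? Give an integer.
Answer: 5

Derivation:
Leaves (nodes with no children): C, D, E, H, J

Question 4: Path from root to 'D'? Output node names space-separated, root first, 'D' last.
Walk down from root: G -> A -> D

Answer: G A D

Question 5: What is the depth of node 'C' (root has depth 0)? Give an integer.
Answer: 1

Derivation:
Path from root to C: G -> C
Depth = number of edges = 1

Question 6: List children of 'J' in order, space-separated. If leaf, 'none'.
Node J's children (from adjacency): (leaf)

Answer: none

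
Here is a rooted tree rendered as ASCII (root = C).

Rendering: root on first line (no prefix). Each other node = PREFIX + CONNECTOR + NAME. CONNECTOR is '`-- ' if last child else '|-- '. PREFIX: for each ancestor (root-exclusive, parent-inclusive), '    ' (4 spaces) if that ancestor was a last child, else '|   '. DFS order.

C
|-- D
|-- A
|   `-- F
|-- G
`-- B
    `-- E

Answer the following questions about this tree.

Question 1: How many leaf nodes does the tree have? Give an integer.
Leaves (nodes with no children): D, E, F, G

Answer: 4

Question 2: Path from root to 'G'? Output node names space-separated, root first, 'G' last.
Walk down from root: C -> G

Answer: C G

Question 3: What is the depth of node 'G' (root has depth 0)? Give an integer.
Path from root to G: C -> G
Depth = number of edges = 1

Answer: 1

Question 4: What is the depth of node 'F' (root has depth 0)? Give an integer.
Answer: 2

Derivation:
Path from root to F: C -> A -> F
Depth = number of edges = 2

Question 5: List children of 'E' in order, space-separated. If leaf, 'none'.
Node E's children (from adjacency): (leaf)

Answer: none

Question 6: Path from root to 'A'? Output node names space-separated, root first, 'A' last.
Walk down from root: C -> A

Answer: C A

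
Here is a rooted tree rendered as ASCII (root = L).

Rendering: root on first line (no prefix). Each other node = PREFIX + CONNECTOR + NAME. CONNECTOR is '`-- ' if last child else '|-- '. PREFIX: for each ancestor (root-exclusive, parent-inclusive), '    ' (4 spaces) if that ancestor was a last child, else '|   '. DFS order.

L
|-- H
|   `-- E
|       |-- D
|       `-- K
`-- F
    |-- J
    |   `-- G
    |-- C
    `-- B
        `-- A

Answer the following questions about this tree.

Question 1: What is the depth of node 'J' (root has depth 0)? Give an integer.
Answer: 2

Derivation:
Path from root to J: L -> F -> J
Depth = number of edges = 2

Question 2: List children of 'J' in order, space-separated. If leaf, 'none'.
Node J's children (from adjacency): G

Answer: G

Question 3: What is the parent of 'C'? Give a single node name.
Answer: F

Derivation:
Scan adjacency: C appears as child of F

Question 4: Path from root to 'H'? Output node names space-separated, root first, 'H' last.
Answer: L H

Derivation:
Walk down from root: L -> H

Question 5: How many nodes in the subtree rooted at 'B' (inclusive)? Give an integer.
Subtree rooted at B contains: A, B
Count = 2

Answer: 2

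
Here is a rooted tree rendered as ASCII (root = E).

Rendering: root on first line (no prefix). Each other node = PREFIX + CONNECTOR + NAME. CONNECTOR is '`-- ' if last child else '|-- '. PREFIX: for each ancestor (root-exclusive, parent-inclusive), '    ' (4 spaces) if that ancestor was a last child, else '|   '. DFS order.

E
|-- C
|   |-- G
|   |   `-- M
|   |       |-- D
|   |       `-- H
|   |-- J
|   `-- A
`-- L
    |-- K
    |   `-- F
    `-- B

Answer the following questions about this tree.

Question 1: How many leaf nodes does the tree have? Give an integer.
Answer: 6

Derivation:
Leaves (nodes with no children): A, B, D, F, H, J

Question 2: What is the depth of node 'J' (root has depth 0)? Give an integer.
Path from root to J: E -> C -> J
Depth = number of edges = 2

Answer: 2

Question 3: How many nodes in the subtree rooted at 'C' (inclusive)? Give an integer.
Answer: 7

Derivation:
Subtree rooted at C contains: A, C, D, G, H, J, M
Count = 7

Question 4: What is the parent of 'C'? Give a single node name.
Answer: E

Derivation:
Scan adjacency: C appears as child of E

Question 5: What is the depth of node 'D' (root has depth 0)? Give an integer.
Answer: 4

Derivation:
Path from root to D: E -> C -> G -> M -> D
Depth = number of edges = 4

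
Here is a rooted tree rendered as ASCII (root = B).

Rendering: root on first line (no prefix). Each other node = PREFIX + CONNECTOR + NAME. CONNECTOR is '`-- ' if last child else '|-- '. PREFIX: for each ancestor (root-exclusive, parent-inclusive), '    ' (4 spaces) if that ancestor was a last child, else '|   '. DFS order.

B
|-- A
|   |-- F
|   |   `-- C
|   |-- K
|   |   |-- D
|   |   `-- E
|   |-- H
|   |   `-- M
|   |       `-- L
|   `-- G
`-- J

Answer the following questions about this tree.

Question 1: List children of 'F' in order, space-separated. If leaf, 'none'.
Answer: C

Derivation:
Node F's children (from adjacency): C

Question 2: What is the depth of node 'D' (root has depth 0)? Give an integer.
Answer: 3

Derivation:
Path from root to D: B -> A -> K -> D
Depth = number of edges = 3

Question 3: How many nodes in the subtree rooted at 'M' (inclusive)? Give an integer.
Answer: 2

Derivation:
Subtree rooted at M contains: L, M
Count = 2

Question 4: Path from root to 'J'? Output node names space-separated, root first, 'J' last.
Walk down from root: B -> J

Answer: B J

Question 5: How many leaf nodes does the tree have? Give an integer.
Leaves (nodes with no children): C, D, E, G, J, L

Answer: 6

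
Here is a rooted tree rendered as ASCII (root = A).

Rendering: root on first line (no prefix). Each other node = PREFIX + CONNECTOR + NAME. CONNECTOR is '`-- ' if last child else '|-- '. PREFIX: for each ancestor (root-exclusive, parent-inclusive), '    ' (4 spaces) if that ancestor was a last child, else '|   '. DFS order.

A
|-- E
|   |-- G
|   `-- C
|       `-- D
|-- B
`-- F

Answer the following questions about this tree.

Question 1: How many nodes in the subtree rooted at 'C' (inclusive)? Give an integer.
Subtree rooted at C contains: C, D
Count = 2

Answer: 2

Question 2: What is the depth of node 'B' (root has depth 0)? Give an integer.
Answer: 1

Derivation:
Path from root to B: A -> B
Depth = number of edges = 1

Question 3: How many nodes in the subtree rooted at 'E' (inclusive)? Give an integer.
Subtree rooted at E contains: C, D, E, G
Count = 4

Answer: 4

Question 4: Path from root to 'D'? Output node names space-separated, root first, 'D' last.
Answer: A E C D

Derivation:
Walk down from root: A -> E -> C -> D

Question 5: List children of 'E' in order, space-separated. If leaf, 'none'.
Node E's children (from adjacency): G, C

Answer: G C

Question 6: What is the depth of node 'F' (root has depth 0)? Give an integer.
Answer: 1

Derivation:
Path from root to F: A -> F
Depth = number of edges = 1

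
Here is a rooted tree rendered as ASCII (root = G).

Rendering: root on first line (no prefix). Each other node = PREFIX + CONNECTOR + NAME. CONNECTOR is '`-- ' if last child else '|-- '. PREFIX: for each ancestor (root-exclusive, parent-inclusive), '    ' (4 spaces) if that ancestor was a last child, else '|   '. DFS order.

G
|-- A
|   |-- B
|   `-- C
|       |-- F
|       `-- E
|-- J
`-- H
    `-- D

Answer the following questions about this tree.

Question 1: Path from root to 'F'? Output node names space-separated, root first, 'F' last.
Walk down from root: G -> A -> C -> F

Answer: G A C F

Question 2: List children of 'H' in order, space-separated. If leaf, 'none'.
Node H's children (from adjacency): D

Answer: D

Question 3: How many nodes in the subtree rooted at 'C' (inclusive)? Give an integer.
Answer: 3

Derivation:
Subtree rooted at C contains: C, E, F
Count = 3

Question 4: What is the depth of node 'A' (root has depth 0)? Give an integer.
Answer: 1

Derivation:
Path from root to A: G -> A
Depth = number of edges = 1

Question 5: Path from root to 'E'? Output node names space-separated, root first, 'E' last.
Walk down from root: G -> A -> C -> E

Answer: G A C E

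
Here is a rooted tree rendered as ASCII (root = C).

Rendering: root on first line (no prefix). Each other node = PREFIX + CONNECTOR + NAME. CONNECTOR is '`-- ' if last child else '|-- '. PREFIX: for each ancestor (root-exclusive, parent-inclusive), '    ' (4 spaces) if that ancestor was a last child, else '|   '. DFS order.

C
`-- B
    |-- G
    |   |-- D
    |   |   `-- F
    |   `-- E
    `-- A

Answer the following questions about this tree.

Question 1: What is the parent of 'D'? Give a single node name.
Scan adjacency: D appears as child of G

Answer: G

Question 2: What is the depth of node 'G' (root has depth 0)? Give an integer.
Path from root to G: C -> B -> G
Depth = number of edges = 2

Answer: 2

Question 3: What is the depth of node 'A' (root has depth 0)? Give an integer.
Path from root to A: C -> B -> A
Depth = number of edges = 2

Answer: 2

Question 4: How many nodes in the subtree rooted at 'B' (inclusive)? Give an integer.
Subtree rooted at B contains: A, B, D, E, F, G
Count = 6

Answer: 6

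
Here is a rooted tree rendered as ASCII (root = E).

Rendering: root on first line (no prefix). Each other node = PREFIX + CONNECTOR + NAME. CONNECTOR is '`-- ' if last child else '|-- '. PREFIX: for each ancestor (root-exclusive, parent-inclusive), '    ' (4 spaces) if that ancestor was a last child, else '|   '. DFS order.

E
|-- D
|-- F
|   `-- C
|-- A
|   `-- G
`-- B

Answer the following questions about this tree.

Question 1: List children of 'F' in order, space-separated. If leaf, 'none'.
Answer: C

Derivation:
Node F's children (from adjacency): C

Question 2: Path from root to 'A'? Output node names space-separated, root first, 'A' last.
Walk down from root: E -> A

Answer: E A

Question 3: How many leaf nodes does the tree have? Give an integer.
Answer: 4

Derivation:
Leaves (nodes with no children): B, C, D, G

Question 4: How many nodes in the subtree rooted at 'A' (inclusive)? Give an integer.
Subtree rooted at A contains: A, G
Count = 2

Answer: 2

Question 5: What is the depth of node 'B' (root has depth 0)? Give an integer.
Answer: 1

Derivation:
Path from root to B: E -> B
Depth = number of edges = 1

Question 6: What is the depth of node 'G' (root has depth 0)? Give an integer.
Answer: 2

Derivation:
Path from root to G: E -> A -> G
Depth = number of edges = 2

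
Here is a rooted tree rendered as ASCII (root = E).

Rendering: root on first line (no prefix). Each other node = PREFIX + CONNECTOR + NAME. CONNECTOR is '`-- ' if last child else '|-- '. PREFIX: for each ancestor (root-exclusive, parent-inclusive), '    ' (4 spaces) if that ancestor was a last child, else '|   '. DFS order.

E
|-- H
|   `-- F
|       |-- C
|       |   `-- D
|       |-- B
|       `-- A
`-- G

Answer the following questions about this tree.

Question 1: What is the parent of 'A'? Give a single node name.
Scan adjacency: A appears as child of F

Answer: F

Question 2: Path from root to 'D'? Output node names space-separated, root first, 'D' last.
Answer: E H F C D

Derivation:
Walk down from root: E -> H -> F -> C -> D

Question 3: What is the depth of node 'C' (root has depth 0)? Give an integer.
Answer: 3

Derivation:
Path from root to C: E -> H -> F -> C
Depth = number of edges = 3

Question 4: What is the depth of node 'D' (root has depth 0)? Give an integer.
Answer: 4

Derivation:
Path from root to D: E -> H -> F -> C -> D
Depth = number of edges = 4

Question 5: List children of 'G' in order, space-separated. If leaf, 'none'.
Answer: none

Derivation:
Node G's children (from adjacency): (leaf)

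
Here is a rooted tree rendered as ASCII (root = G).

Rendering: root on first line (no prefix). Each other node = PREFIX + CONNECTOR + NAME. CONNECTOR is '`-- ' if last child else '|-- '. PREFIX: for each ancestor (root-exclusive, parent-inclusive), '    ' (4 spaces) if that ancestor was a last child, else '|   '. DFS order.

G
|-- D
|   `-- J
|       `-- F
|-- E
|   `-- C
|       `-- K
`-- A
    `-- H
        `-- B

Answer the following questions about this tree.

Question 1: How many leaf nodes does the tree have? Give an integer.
Leaves (nodes with no children): B, F, K

Answer: 3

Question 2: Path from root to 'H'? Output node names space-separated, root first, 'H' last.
Walk down from root: G -> A -> H

Answer: G A H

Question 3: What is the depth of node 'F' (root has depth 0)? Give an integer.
Path from root to F: G -> D -> J -> F
Depth = number of edges = 3

Answer: 3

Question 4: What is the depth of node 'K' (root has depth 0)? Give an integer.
Answer: 3

Derivation:
Path from root to K: G -> E -> C -> K
Depth = number of edges = 3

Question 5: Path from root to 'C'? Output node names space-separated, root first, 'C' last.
Walk down from root: G -> E -> C

Answer: G E C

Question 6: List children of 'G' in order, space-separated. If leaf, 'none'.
Node G's children (from adjacency): D, E, A

Answer: D E A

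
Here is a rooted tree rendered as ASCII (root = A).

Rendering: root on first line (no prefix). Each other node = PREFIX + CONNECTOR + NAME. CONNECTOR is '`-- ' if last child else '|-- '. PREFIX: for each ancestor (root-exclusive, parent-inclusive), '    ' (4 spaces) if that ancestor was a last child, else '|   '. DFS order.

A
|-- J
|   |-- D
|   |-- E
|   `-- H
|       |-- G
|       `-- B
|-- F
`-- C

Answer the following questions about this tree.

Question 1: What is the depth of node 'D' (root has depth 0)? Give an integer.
Answer: 2

Derivation:
Path from root to D: A -> J -> D
Depth = number of edges = 2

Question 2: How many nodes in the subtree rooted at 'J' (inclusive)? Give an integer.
Answer: 6

Derivation:
Subtree rooted at J contains: B, D, E, G, H, J
Count = 6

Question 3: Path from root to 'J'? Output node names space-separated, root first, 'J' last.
Walk down from root: A -> J

Answer: A J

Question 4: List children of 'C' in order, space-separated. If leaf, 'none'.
Node C's children (from adjacency): (leaf)

Answer: none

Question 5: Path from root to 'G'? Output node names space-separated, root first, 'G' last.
Answer: A J H G

Derivation:
Walk down from root: A -> J -> H -> G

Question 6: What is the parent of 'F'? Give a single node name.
Answer: A

Derivation:
Scan adjacency: F appears as child of A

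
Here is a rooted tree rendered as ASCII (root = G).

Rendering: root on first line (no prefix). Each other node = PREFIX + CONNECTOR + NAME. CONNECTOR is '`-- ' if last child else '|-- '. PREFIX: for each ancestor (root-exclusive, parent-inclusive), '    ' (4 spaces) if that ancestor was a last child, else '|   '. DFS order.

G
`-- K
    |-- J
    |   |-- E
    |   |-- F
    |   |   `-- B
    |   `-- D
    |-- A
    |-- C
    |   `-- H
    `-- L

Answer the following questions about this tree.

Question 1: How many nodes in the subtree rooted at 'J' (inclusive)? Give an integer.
Answer: 5

Derivation:
Subtree rooted at J contains: B, D, E, F, J
Count = 5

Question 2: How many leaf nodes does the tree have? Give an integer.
Answer: 6

Derivation:
Leaves (nodes with no children): A, B, D, E, H, L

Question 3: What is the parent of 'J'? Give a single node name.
Scan adjacency: J appears as child of K

Answer: K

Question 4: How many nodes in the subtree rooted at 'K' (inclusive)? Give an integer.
Answer: 10

Derivation:
Subtree rooted at K contains: A, B, C, D, E, F, H, J, K, L
Count = 10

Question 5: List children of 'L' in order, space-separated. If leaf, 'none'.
Node L's children (from adjacency): (leaf)

Answer: none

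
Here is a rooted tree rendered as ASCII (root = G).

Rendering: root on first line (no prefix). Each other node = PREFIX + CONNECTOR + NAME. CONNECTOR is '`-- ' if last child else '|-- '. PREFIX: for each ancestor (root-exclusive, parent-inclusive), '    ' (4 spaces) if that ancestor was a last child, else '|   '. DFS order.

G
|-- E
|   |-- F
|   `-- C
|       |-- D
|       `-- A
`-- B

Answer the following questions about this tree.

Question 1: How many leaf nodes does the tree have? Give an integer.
Leaves (nodes with no children): A, B, D, F

Answer: 4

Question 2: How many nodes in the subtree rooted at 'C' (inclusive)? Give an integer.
Subtree rooted at C contains: A, C, D
Count = 3

Answer: 3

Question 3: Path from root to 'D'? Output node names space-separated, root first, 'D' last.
Walk down from root: G -> E -> C -> D

Answer: G E C D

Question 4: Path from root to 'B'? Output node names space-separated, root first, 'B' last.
Answer: G B

Derivation:
Walk down from root: G -> B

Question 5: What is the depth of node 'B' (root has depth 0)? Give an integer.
Answer: 1

Derivation:
Path from root to B: G -> B
Depth = number of edges = 1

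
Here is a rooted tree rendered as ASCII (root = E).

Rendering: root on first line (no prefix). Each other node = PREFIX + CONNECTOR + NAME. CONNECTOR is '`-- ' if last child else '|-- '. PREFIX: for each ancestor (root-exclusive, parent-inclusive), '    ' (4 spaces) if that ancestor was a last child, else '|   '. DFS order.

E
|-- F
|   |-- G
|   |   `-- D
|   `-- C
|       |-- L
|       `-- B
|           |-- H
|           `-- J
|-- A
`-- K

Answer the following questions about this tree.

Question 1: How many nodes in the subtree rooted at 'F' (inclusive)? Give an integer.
Subtree rooted at F contains: B, C, D, F, G, H, J, L
Count = 8

Answer: 8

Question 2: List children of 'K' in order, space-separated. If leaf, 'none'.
Answer: none

Derivation:
Node K's children (from adjacency): (leaf)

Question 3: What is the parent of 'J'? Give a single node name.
Scan adjacency: J appears as child of B

Answer: B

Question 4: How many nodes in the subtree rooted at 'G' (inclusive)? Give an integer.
Subtree rooted at G contains: D, G
Count = 2

Answer: 2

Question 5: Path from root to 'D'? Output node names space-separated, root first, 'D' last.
Walk down from root: E -> F -> G -> D

Answer: E F G D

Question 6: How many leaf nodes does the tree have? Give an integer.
Answer: 6

Derivation:
Leaves (nodes with no children): A, D, H, J, K, L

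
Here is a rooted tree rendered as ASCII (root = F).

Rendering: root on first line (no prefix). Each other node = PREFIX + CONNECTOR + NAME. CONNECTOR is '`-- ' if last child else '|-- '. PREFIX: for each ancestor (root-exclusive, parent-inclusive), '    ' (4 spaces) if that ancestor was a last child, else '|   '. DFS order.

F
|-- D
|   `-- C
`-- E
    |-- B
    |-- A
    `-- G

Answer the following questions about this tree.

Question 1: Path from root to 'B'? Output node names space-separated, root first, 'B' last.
Answer: F E B

Derivation:
Walk down from root: F -> E -> B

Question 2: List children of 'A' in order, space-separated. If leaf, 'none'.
Answer: none

Derivation:
Node A's children (from adjacency): (leaf)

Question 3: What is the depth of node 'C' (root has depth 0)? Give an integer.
Answer: 2

Derivation:
Path from root to C: F -> D -> C
Depth = number of edges = 2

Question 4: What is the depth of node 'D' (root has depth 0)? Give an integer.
Path from root to D: F -> D
Depth = number of edges = 1

Answer: 1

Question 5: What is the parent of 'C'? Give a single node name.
Answer: D

Derivation:
Scan adjacency: C appears as child of D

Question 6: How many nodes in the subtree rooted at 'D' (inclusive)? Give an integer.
Subtree rooted at D contains: C, D
Count = 2

Answer: 2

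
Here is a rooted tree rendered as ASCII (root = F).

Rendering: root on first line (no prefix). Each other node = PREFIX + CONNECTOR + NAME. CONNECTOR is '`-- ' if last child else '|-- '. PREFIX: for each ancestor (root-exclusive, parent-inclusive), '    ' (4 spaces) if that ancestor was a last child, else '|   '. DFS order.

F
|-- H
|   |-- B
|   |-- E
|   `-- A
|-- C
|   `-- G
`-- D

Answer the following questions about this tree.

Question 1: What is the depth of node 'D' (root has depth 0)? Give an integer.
Answer: 1

Derivation:
Path from root to D: F -> D
Depth = number of edges = 1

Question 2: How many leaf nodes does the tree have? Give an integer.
Answer: 5

Derivation:
Leaves (nodes with no children): A, B, D, E, G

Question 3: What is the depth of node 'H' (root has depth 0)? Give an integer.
Path from root to H: F -> H
Depth = number of edges = 1

Answer: 1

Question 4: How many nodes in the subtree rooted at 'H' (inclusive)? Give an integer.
Subtree rooted at H contains: A, B, E, H
Count = 4

Answer: 4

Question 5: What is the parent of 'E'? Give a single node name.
Scan adjacency: E appears as child of H

Answer: H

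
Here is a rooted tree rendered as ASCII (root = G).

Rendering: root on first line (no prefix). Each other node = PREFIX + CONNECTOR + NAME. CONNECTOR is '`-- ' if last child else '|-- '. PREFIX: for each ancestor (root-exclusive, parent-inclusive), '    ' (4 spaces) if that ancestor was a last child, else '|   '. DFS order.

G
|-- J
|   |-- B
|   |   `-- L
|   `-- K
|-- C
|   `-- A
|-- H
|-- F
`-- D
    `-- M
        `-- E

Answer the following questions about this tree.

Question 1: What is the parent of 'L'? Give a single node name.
Scan adjacency: L appears as child of B

Answer: B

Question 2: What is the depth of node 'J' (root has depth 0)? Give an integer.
Path from root to J: G -> J
Depth = number of edges = 1

Answer: 1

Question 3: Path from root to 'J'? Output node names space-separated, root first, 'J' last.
Answer: G J

Derivation:
Walk down from root: G -> J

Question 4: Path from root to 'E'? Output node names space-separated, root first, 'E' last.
Answer: G D M E

Derivation:
Walk down from root: G -> D -> M -> E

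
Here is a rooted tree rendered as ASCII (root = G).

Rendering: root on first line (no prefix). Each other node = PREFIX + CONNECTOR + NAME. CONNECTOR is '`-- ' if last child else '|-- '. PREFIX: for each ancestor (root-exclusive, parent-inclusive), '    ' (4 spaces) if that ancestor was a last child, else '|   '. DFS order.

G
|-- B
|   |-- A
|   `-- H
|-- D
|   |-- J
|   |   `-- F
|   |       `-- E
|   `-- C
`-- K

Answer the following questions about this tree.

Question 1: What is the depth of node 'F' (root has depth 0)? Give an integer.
Answer: 3

Derivation:
Path from root to F: G -> D -> J -> F
Depth = number of edges = 3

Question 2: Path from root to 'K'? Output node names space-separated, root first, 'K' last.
Answer: G K

Derivation:
Walk down from root: G -> K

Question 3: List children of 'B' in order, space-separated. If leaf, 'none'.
Answer: A H

Derivation:
Node B's children (from adjacency): A, H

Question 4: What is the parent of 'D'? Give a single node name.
Scan adjacency: D appears as child of G

Answer: G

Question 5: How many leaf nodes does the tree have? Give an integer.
Leaves (nodes with no children): A, C, E, H, K

Answer: 5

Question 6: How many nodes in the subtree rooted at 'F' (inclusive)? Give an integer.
Answer: 2

Derivation:
Subtree rooted at F contains: E, F
Count = 2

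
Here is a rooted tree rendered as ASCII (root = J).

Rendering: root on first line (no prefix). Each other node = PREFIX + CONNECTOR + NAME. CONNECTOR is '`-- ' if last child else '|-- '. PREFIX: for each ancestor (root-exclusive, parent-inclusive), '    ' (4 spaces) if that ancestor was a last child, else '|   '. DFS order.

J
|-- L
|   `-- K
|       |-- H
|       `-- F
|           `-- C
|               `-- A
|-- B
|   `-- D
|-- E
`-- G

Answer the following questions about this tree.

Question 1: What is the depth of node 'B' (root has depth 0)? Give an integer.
Path from root to B: J -> B
Depth = number of edges = 1

Answer: 1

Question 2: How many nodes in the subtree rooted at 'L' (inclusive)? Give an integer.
Answer: 6

Derivation:
Subtree rooted at L contains: A, C, F, H, K, L
Count = 6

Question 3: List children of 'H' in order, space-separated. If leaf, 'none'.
Node H's children (from adjacency): (leaf)

Answer: none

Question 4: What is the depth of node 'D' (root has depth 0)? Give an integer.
Path from root to D: J -> B -> D
Depth = number of edges = 2

Answer: 2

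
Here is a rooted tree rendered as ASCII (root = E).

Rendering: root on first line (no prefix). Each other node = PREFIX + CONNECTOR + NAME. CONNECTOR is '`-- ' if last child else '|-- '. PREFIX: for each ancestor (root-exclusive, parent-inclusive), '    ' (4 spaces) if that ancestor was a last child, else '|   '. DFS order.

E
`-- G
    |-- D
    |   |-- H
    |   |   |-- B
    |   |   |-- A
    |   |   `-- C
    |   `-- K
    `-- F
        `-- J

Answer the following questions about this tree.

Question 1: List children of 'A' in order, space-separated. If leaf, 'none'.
Answer: none

Derivation:
Node A's children (from adjacency): (leaf)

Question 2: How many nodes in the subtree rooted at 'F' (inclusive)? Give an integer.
Answer: 2

Derivation:
Subtree rooted at F contains: F, J
Count = 2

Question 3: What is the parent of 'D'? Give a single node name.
Answer: G

Derivation:
Scan adjacency: D appears as child of G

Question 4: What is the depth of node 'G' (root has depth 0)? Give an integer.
Path from root to G: E -> G
Depth = number of edges = 1

Answer: 1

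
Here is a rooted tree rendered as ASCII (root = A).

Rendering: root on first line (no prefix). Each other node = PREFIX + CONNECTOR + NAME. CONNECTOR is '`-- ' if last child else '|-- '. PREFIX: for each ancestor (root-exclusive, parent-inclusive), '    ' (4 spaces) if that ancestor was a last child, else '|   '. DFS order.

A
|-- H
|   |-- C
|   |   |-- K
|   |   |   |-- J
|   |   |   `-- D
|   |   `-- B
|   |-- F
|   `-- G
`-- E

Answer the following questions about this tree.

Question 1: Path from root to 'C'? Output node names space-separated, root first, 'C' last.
Walk down from root: A -> H -> C

Answer: A H C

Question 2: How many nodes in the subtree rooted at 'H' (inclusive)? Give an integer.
Subtree rooted at H contains: B, C, D, F, G, H, J, K
Count = 8

Answer: 8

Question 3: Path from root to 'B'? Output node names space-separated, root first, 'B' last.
Answer: A H C B

Derivation:
Walk down from root: A -> H -> C -> B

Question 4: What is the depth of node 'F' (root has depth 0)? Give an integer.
Answer: 2

Derivation:
Path from root to F: A -> H -> F
Depth = number of edges = 2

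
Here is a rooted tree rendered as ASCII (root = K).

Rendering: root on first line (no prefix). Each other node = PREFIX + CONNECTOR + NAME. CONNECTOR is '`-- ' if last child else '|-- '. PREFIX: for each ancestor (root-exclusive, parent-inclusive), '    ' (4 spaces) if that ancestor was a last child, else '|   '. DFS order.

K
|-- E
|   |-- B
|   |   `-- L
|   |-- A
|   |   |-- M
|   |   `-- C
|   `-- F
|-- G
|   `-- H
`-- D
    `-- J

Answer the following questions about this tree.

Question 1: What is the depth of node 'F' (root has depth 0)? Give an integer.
Answer: 2

Derivation:
Path from root to F: K -> E -> F
Depth = number of edges = 2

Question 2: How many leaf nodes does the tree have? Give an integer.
Leaves (nodes with no children): C, F, H, J, L, M

Answer: 6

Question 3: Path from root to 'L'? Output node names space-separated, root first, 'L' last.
Answer: K E B L

Derivation:
Walk down from root: K -> E -> B -> L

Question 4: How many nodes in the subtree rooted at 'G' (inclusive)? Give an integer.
Subtree rooted at G contains: G, H
Count = 2

Answer: 2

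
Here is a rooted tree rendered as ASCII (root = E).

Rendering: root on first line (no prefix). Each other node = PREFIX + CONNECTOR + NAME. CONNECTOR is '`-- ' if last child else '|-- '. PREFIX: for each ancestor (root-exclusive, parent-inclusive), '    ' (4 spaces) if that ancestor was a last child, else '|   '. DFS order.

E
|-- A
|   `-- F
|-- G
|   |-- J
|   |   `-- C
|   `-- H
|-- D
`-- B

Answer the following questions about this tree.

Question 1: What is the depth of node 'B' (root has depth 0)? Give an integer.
Answer: 1

Derivation:
Path from root to B: E -> B
Depth = number of edges = 1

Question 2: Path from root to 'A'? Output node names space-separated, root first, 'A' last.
Walk down from root: E -> A

Answer: E A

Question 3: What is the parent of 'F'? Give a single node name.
Answer: A

Derivation:
Scan adjacency: F appears as child of A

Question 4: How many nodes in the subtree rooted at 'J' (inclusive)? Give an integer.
Subtree rooted at J contains: C, J
Count = 2

Answer: 2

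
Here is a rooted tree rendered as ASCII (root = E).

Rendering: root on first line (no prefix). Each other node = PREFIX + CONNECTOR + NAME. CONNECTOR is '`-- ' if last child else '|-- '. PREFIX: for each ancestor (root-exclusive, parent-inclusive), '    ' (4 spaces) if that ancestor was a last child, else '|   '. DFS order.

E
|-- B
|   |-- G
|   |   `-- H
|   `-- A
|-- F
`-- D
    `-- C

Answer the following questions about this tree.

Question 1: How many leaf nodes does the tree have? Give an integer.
Answer: 4

Derivation:
Leaves (nodes with no children): A, C, F, H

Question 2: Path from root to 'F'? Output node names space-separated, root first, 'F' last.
Walk down from root: E -> F

Answer: E F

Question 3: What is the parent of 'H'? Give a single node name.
Answer: G

Derivation:
Scan adjacency: H appears as child of G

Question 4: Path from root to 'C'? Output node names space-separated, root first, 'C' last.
Walk down from root: E -> D -> C

Answer: E D C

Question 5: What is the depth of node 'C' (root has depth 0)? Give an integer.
Answer: 2

Derivation:
Path from root to C: E -> D -> C
Depth = number of edges = 2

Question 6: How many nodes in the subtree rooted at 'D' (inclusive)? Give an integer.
Subtree rooted at D contains: C, D
Count = 2

Answer: 2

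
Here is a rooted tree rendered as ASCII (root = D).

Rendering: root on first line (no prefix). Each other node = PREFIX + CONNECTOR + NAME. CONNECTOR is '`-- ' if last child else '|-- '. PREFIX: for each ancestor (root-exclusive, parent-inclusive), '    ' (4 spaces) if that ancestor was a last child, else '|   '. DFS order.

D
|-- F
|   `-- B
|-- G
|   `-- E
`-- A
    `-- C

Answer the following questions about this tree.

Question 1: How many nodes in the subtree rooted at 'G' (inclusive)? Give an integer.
Subtree rooted at G contains: E, G
Count = 2

Answer: 2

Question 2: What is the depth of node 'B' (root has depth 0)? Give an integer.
Path from root to B: D -> F -> B
Depth = number of edges = 2

Answer: 2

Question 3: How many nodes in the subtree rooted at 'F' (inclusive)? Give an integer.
Answer: 2

Derivation:
Subtree rooted at F contains: B, F
Count = 2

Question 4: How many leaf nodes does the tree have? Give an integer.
Leaves (nodes with no children): B, C, E

Answer: 3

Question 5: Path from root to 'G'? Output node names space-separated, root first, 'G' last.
Walk down from root: D -> G

Answer: D G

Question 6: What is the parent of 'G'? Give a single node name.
Answer: D

Derivation:
Scan adjacency: G appears as child of D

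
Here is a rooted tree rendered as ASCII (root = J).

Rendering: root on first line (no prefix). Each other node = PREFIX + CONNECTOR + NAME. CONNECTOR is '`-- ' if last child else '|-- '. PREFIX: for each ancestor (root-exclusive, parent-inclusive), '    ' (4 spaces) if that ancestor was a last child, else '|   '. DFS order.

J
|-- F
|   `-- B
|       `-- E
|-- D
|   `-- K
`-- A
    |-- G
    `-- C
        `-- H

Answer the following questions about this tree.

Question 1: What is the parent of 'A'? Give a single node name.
Scan adjacency: A appears as child of J

Answer: J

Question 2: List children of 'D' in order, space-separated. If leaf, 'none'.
Node D's children (from adjacency): K

Answer: K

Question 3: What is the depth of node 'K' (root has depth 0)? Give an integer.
Path from root to K: J -> D -> K
Depth = number of edges = 2

Answer: 2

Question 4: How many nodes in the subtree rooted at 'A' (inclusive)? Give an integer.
Subtree rooted at A contains: A, C, G, H
Count = 4

Answer: 4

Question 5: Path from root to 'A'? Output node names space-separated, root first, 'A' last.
Walk down from root: J -> A

Answer: J A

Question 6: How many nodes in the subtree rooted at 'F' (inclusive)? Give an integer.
Subtree rooted at F contains: B, E, F
Count = 3

Answer: 3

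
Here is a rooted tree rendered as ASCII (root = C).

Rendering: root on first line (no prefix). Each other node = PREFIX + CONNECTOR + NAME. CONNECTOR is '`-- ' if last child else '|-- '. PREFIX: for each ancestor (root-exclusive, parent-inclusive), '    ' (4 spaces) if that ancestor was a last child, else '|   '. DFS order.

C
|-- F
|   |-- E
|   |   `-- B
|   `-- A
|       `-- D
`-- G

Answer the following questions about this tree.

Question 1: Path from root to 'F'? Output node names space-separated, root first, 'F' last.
Answer: C F

Derivation:
Walk down from root: C -> F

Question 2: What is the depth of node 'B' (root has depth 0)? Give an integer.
Answer: 3

Derivation:
Path from root to B: C -> F -> E -> B
Depth = number of edges = 3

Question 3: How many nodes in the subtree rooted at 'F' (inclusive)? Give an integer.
Answer: 5

Derivation:
Subtree rooted at F contains: A, B, D, E, F
Count = 5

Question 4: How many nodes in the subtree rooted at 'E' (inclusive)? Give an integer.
Answer: 2

Derivation:
Subtree rooted at E contains: B, E
Count = 2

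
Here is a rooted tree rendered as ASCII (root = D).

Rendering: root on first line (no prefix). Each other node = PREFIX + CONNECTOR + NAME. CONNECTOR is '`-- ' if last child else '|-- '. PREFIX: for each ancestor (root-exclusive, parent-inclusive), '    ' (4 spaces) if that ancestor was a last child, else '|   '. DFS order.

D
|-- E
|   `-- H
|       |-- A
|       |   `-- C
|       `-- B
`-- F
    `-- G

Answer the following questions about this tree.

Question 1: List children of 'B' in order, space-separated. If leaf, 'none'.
Answer: none

Derivation:
Node B's children (from adjacency): (leaf)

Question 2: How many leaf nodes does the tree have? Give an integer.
Leaves (nodes with no children): B, C, G

Answer: 3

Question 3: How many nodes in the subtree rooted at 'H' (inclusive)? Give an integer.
Answer: 4

Derivation:
Subtree rooted at H contains: A, B, C, H
Count = 4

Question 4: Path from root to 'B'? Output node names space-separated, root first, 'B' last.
Answer: D E H B

Derivation:
Walk down from root: D -> E -> H -> B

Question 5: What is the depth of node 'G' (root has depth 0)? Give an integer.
Path from root to G: D -> F -> G
Depth = number of edges = 2

Answer: 2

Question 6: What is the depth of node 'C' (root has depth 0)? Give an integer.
Path from root to C: D -> E -> H -> A -> C
Depth = number of edges = 4

Answer: 4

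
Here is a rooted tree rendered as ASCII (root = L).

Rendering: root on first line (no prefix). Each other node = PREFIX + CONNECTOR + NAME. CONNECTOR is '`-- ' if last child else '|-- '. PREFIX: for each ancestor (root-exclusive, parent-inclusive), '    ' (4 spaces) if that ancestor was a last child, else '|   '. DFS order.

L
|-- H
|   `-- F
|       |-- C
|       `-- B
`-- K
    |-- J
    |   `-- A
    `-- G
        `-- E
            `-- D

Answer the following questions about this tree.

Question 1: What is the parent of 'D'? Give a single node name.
Scan adjacency: D appears as child of E

Answer: E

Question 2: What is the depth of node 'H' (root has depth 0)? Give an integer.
Path from root to H: L -> H
Depth = number of edges = 1

Answer: 1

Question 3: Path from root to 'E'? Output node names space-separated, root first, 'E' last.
Answer: L K G E

Derivation:
Walk down from root: L -> K -> G -> E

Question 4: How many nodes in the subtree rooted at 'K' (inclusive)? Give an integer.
Subtree rooted at K contains: A, D, E, G, J, K
Count = 6

Answer: 6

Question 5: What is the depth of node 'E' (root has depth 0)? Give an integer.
Answer: 3

Derivation:
Path from root to E: L -> K -> G -> E
Depth = number of edges = 3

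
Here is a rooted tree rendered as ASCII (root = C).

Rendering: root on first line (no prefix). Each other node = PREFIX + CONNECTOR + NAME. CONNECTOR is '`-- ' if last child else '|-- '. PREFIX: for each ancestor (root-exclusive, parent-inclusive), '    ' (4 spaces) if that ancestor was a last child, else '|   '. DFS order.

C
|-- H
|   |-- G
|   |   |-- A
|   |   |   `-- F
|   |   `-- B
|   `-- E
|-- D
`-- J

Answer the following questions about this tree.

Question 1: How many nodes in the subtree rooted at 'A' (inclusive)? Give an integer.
Answer: 2

Derivation:
Subtree rooted at A contains: A, F
Count = 2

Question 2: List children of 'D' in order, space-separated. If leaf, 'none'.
Node D's children (from adjacency): (leaf)

Answer: none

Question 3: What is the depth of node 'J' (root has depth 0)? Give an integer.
Path from root to J: C -> J
Depth = number of edges = 1

Answer: 1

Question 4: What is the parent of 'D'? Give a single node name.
Answer: C

Derivation:
Scan adjacency: D appears as child of C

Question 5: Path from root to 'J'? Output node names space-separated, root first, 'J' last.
Walk down from root: C -> J

Answer: C J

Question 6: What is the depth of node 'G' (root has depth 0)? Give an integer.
Answer: 2

Derivation:
Path from root to G: C -> H -> G
Depth = number of edges = 2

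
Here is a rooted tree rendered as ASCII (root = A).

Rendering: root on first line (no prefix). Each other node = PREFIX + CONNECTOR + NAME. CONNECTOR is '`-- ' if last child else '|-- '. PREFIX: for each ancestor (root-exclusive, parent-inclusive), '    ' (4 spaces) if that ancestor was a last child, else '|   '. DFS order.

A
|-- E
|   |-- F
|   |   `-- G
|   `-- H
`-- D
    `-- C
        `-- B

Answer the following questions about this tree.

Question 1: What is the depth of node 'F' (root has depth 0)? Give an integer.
Answer: 2

Derivation:
Path from root to F: A -> E -> F
Depth = number of edges = 2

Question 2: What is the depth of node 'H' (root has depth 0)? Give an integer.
Answer: 2

Derivation:
Path from root to H: A -> E -> H
Depth = number of edges = 2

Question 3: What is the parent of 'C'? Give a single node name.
Scan adjacency: C appears as child of D

Answer: D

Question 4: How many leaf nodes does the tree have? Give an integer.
Leaves (nodes with no children): B, G, H

Answer: 3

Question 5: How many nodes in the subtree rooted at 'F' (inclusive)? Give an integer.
Subtree rooted at F contains: F, G
Count = 2

Answer: 2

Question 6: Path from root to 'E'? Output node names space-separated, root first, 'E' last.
Answer: A E

Derivation:
Walk down from root: A -> E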